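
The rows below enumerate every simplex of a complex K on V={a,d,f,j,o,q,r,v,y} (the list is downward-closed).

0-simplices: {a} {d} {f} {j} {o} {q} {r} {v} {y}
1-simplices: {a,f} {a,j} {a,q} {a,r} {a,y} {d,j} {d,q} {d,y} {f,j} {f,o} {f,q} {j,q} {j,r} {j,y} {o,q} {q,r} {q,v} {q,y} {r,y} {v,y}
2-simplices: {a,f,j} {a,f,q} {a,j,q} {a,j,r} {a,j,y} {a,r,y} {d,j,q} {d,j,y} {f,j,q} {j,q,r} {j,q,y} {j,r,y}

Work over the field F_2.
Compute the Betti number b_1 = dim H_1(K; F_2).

n_0=9 n_1=20 n_2=12  [Z2]
∂1: piv[af,aj,aq,ar,ay,dj,fo,qv] rk=8  ker:dq,dy,fj,fq,jq,jr,jy,oq,qr,qy,ry,vy
∂2: piv[afj,afq,ajq,ajr,ajy,ary,djq,djy,jqr,jqy] rk=10  ker:fjq,jry
b_1=(20−8)−10=2

b_1=2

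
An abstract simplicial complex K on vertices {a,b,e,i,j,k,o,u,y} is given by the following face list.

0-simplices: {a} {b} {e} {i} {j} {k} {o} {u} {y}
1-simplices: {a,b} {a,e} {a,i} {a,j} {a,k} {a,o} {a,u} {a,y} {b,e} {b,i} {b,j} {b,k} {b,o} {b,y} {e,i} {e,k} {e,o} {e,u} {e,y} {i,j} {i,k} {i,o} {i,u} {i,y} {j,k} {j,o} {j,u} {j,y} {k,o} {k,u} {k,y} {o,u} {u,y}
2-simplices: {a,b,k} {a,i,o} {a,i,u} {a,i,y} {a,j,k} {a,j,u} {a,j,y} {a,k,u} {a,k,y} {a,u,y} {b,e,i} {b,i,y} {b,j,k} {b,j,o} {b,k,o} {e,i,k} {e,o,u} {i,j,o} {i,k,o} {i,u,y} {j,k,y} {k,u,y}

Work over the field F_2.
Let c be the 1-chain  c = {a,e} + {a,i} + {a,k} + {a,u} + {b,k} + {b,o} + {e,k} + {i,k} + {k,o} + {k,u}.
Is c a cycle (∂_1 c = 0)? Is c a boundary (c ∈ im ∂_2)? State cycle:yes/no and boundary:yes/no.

n_0=9 n_1=33 n_2=22  [Z2]
∂1: piv[ab,ae,ai,aj,ak,ao,au,ay] rk=8  ker:be,bi,bj,bk,bo,by,ei,ek,eo,eu,ey,ij,ik,io,iu,iy,jk,jo,ju,jy,ko,ku,ky,ou,uy
∂2: piv[abk,aio,aiu,aiy,ajk,aju,ajy,aku,aky,auy,bei,biy,bjk,bjo,bko,eik,eou,ijo,iko] rk=19  ker:iuy,jky,kuy
∂1c = 0
c vs im∂2: residual ≠ 0 ⇒ not boundary

cycle:yes boundary:no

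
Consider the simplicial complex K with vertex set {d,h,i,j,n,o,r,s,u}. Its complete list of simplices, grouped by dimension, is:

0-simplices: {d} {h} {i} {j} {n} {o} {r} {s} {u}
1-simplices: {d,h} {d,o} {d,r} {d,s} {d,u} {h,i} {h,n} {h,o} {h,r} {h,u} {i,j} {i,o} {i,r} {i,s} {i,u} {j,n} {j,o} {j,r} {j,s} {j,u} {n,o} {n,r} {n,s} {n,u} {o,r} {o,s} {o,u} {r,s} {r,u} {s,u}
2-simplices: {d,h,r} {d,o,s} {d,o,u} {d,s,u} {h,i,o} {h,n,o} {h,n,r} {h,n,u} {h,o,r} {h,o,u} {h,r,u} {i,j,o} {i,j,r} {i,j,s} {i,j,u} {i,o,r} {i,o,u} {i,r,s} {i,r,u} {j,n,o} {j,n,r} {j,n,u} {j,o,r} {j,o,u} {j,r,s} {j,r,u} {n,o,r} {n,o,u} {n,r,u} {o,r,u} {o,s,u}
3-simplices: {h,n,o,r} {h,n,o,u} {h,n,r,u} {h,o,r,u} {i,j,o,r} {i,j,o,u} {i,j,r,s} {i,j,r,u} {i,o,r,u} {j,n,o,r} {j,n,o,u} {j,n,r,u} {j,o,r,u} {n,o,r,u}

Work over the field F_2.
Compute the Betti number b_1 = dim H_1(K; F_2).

b_1=3

n_0=9 n_1=30 n_2=31 n_3=14  [Z2]
∂1: piv[dh,do,dr,ds,du,hi,hn,ij] rk=8  ker:ho,hr,hu,io,ir,is,iu,jn,jo,jr,js,ju,no,nr,ns,nu,or,os,ou,rs,ru,su
∂2: piv[dhr,dos,dou,dsu,hio,hno,hnr,hnu,hor,hou,hru,ijo,ijr,ijs,iju,ior,iou,irs,jno] rk=19  ker:iru,jnr,jnu,jor,jou,jrs,jru,nor,nou,nru,oru,osu
∂3: piv[hnor,hnou,hnru,horu,ijor,ijou,ijrs,ijru,ioru,jnor,jnou] rk=11  ker:jnru,joru,noru
b_1=(30−8)−19=3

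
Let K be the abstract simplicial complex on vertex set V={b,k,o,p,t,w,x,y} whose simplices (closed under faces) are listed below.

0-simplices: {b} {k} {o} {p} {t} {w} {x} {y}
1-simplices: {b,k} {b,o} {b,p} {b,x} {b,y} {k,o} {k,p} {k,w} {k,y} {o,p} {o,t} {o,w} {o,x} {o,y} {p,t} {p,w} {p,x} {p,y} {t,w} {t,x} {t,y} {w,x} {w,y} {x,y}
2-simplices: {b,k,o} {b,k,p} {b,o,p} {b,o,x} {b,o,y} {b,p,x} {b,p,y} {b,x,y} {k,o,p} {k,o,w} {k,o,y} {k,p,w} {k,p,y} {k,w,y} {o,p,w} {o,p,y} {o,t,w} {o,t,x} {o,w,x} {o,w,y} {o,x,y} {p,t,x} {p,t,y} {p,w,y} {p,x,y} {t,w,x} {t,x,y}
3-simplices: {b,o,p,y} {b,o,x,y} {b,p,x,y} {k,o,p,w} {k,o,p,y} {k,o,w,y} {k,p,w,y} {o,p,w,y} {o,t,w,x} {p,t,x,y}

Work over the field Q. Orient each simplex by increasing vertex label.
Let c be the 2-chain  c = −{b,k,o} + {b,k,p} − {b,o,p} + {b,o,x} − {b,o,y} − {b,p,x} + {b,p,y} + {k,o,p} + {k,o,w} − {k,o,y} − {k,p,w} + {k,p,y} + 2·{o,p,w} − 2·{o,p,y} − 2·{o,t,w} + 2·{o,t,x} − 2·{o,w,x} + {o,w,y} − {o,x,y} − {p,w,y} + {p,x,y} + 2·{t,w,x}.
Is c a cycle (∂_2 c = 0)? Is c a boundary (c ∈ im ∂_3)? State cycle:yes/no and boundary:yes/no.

n_0=8 n_1=24 n_2=27 n_3=10  [Q]
∂1: piv[bk,bo,bp,bx,by,kw,ot] rk=7  ker:ko,kp,ky,op,ow,ox,oy,pt,pw,px,py,tw,tx,ty,wx,wy,xy
∂2: piv[bko,bkp,bop,box,boy,bpx,bpy,bxy,kow,koy,kpw,kwy,otw,otx,owx,ptx,pty] rk=17  ker:kop,kpy,opw,opy,owy,oxy,pwy,pxy,twx,txy
∂3: piv[bopy,boxy,bpxy,kopw,kopy,kowy,kpwy,otwx,ptxy] rk=9  ker:opwy
∂2c = 0
c vs im∂3: residual ≠ 0 ⇒ not boundary

cycle:yes boundary:no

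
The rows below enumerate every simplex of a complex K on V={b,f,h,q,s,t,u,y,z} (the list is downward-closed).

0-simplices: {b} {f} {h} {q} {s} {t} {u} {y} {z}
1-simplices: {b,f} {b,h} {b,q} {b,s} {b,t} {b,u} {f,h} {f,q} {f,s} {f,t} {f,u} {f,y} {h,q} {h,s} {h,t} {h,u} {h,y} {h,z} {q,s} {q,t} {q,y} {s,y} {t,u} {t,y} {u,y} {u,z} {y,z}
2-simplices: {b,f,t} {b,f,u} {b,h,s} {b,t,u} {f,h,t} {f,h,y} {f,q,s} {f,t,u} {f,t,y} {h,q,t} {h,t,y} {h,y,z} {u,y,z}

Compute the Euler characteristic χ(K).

χ(K)=-5

n_0=9 n_1=27 n_2=13
χ=+9−27+13=-5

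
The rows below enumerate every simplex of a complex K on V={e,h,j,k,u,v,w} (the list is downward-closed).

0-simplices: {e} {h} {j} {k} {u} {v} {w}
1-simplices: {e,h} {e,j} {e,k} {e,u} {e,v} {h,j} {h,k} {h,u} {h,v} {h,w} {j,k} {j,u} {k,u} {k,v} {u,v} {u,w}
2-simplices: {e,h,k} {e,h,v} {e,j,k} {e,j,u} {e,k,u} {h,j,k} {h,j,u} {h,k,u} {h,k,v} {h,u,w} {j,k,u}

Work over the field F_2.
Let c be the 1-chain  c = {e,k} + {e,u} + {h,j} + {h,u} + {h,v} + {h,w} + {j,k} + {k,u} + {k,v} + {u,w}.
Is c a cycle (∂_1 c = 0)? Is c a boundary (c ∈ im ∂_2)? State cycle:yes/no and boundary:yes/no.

n_0=7 n_1=16 n_2=11  [Z2]
∂1: piv[eh,ej,ek,eu,ev,hw] rk=6  ker:hj,hk,hu,hv,jk,ju,ku,kv,uv,uw
∂2: piv[ehk,ehv,ejk,eju,eku,hjk,hju,hkv,huw] rk=9  ker:hku,jku
∂1c = 0
c vs im∂2: reduces to 0 ⇒ boundary

cycle:yes boundary:yes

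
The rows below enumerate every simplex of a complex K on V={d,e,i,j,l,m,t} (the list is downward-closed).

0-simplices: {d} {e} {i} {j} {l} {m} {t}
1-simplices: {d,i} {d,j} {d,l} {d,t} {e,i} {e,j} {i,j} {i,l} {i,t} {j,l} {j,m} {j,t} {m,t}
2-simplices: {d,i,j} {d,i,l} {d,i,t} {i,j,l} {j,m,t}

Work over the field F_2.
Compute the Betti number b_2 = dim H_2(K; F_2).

b_2=0

n_0=7 n_1=13 n_2=5  [Z2]
∂1: piv[di,dj,dl,dt,ei,jm] rk=6  ker:ej,ij,il,it,jl,jt,mt
∂2: piv[dij,dil,dit,ijl,jmt] rk=5
b_2=(5−5)−0=0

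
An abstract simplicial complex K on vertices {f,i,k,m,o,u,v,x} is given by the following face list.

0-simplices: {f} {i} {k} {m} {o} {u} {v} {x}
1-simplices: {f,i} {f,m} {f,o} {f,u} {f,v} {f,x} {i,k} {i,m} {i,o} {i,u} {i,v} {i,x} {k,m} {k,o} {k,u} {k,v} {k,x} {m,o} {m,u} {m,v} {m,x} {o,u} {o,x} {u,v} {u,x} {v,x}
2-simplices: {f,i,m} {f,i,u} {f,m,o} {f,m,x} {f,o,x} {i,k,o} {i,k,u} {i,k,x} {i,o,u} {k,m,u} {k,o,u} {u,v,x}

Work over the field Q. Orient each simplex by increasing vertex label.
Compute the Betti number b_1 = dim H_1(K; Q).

n_0=8 n_1=26 n_2=12  [Q]
∂1: piv[fi,fm,fo,fu,fv,fx,ik] rk=7  ker:im,io,iu,iv,ix,km,ko,ku,kv,kx,mo,mu,mv,mx,ou,ox,uv,ux,vx
∂2: piv[fim,fiu,fmo,fmx,fox,iko,iku,ikx,iou,kmu,uvx] rk=11  ker:kou
b_1=(26−7)−11=8

b_1=8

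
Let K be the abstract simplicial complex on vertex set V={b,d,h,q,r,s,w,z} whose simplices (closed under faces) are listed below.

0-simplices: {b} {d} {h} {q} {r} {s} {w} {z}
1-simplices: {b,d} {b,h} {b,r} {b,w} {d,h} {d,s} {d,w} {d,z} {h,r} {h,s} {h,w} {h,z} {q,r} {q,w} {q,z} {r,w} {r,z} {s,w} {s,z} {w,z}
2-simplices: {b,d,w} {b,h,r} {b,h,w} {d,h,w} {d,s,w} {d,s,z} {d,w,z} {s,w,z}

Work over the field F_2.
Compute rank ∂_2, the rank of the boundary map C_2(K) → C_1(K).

n_0=8 n_1=20 n_2=8  [Z2]
∂1: piv[bd,bh,br,bw,ds,dz,qr] rk=7  ker:dh,dw,hr,hs,hw,hz,qw,qz,rw,rz,sw,sz,wz
∂2: piv[bdw,bhr,bhw,dhw,dsw,dsz,dwz] rk=7  ker:swz
rk∂_2=7

rank∂_2=7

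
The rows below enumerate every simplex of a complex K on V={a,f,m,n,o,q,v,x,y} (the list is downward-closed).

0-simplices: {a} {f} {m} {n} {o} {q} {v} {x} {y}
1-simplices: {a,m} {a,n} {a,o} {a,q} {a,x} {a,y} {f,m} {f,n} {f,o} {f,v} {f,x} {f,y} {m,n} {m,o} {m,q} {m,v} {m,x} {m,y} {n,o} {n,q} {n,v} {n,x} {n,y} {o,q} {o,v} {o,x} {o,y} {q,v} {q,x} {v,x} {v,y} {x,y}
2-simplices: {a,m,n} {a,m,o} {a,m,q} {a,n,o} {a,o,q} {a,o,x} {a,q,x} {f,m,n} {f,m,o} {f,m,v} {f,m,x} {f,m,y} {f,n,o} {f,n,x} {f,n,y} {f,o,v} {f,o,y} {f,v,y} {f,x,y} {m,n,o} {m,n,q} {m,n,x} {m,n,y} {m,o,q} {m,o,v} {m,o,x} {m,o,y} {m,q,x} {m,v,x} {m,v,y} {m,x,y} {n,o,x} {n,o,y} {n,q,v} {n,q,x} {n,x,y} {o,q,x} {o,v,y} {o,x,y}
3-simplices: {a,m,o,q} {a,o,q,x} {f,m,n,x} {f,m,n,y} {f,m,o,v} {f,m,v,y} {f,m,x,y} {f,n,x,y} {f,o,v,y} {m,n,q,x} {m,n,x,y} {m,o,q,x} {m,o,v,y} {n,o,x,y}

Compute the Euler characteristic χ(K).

χ(K)=2

n_0=9 n_1=32 n_2=39 n_3=14
χ=+9−32+39−14=2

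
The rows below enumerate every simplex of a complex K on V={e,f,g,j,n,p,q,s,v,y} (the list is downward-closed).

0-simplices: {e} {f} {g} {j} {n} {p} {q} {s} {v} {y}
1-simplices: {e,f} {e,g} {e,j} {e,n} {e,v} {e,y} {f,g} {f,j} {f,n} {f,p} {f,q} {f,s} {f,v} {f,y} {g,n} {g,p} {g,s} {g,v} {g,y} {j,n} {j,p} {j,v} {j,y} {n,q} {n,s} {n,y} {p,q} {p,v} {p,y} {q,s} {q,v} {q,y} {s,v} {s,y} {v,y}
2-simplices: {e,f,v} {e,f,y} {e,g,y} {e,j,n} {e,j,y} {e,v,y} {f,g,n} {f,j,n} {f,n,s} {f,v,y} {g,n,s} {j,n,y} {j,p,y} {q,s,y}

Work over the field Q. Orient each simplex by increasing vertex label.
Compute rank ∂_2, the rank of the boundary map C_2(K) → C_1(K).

rank∂_2=13

n_0=10 n_1=35 n_2=14  [Q]
∂1: piv[ef,eg,ej,en,ev,ey,fp,fq,fs] rk=9  ker:fg,fj,fn,fv,fy,gn,gp,gs,gv,gy,jn,jp,jv,jy,nq,ns,ny,pq,pv,py,qs,qv,qy,sv,sy,vy
∂2: piv[efv,efy,egy,ejn,ejy,evy,fgn,fjn,fns,gns,jny,jpy,qsy] rk=13  ker:fvy
rk∂_2=13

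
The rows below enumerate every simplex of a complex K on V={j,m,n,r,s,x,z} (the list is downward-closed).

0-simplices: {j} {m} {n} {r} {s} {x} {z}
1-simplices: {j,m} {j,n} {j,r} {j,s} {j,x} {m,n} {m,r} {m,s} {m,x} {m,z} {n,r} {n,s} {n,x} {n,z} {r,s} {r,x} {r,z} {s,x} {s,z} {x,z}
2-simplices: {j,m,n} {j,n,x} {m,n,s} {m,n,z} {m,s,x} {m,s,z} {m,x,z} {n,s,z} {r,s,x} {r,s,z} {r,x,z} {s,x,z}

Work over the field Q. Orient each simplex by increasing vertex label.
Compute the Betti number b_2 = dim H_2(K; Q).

b_2=3

n_0=7 n_1=20 n_2=12  [Q]
∂1: piv[jm,jn,jr,js,jx,mz] rk=6  ker:mn,mr,ms,mx,nr,ns,nx,nz,rs,rx,rz,sx,sz,xz
∂2: piv[jmn,jnx,mns,mnz,msx,msz,mxz,rsx,rsz] rk=9  ker:nsz,rxz,sxz
b_2=(12−9)−0=3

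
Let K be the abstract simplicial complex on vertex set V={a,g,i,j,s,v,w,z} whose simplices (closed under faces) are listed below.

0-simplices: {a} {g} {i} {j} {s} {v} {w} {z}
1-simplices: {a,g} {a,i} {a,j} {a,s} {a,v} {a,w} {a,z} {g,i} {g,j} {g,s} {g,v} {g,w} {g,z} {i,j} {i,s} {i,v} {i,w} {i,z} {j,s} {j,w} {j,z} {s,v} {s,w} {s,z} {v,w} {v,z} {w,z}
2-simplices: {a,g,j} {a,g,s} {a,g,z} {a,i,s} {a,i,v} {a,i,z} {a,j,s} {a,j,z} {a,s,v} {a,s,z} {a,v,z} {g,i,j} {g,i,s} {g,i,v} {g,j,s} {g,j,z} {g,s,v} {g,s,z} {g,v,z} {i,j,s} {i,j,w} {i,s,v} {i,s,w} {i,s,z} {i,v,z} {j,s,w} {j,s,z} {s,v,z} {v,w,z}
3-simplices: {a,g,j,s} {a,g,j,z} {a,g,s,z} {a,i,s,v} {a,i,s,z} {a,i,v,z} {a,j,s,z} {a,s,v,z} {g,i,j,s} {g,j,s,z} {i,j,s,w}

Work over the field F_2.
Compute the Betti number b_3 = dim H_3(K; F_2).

n_0=8 n_1=27 n_2=29 n_3=11  [Z2]
∂1: piv[ag,ai,aj,as,av,aw,az] rk=7  ker:gi,gj,gs,gv,gw,gz,ij,is,iv,iw,iz,js,jw,jz,sv,sw,sz,vw,vz,wz
∂2: piv[agj,ags,agz,ais,aiv,aiz,ajs,ajz,asv,asz,avz,gij,gis,giv,ijw,isw,vwz] rk=17  ker:gjs,gjz,gsv,gsz,gvz,ijs,isv,isz,ivz,jsw,jsz,svz
∂3: piv[agjs,agjz,agsz,aisv,aisz,aivz,ajsz,asvz,gijs,ijsw] rk=10  ker:gjsz
b_3=(11−10)−0=1

b_3=1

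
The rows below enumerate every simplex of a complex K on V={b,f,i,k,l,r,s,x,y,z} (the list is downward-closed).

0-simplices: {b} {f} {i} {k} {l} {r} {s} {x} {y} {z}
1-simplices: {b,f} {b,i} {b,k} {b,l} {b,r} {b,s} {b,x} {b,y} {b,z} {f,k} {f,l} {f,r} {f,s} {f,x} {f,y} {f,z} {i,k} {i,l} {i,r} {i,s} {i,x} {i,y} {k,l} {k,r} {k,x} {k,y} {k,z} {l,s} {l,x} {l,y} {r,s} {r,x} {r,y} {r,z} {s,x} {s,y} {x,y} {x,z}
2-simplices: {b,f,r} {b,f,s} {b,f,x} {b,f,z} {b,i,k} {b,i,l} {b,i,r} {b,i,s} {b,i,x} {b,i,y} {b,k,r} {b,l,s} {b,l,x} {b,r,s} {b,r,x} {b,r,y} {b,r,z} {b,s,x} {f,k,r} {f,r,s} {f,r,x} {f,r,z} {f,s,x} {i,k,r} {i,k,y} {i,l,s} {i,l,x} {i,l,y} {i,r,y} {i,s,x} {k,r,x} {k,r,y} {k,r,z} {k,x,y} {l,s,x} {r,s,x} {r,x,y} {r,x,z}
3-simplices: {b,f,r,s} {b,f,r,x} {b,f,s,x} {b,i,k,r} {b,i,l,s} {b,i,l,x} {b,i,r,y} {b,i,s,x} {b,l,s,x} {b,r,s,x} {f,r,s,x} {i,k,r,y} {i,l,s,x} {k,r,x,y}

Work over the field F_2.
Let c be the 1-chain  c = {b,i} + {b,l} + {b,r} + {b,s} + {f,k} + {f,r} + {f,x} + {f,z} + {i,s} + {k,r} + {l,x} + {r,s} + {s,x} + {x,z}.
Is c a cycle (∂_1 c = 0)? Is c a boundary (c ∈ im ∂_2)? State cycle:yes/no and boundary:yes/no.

cycle:yes boundary:yes

n_0=10 n_1=38 n_2=38 n_3=14  [Z2]
∂1: piv[bf,bi,bk,bl,br,bs,bx,by,bz] rk=9  ker:fk,fl,fr,fs,fx,fy,fz,ik,il,ir,is,ix,iy,kl,kr,kx,ky,kz,ls,lx,ly,rs,rx,ry,rz,sx,sy,xy,xz
∂2: piv[bfr,bfs,bfx,bfz,bik,bil,bir,bis,bix,biy,bkr,bls,blx,brs,brx,bry,brz,bsx,fkr,iky,ily,krx,krz,kxy,rxz] rk=25  ker:frs,frx,frz,fsx,ikr,ils,ilx,iry,isx,kry,lsx,rsx,rxy
∂3: piv[bfrs,bfrx,bfsx,bikr,bils,bilx,biry,bisx,blsx,brsx,ikry,krxy] rk=12  ker:frsx,ilsx
∂1c = 0
c vs im∂2: reduces to 0 ⇒ boundary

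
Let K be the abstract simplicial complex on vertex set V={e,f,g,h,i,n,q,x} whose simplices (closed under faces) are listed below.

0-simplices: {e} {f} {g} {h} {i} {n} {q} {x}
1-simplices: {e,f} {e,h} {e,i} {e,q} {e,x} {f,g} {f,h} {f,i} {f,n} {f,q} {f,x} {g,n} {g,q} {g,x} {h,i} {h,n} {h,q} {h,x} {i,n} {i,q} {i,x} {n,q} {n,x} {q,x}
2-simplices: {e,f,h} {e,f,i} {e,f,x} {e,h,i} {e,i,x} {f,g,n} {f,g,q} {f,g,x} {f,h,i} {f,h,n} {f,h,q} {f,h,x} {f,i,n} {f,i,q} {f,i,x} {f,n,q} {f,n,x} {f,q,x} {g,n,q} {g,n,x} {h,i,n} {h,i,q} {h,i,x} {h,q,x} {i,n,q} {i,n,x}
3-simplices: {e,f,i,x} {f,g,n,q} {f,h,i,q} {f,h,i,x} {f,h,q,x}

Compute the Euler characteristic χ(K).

n_0=8 n_1=24 n_2=26 n_3=5
χ=+8−24+26−5=5

χ(K)=5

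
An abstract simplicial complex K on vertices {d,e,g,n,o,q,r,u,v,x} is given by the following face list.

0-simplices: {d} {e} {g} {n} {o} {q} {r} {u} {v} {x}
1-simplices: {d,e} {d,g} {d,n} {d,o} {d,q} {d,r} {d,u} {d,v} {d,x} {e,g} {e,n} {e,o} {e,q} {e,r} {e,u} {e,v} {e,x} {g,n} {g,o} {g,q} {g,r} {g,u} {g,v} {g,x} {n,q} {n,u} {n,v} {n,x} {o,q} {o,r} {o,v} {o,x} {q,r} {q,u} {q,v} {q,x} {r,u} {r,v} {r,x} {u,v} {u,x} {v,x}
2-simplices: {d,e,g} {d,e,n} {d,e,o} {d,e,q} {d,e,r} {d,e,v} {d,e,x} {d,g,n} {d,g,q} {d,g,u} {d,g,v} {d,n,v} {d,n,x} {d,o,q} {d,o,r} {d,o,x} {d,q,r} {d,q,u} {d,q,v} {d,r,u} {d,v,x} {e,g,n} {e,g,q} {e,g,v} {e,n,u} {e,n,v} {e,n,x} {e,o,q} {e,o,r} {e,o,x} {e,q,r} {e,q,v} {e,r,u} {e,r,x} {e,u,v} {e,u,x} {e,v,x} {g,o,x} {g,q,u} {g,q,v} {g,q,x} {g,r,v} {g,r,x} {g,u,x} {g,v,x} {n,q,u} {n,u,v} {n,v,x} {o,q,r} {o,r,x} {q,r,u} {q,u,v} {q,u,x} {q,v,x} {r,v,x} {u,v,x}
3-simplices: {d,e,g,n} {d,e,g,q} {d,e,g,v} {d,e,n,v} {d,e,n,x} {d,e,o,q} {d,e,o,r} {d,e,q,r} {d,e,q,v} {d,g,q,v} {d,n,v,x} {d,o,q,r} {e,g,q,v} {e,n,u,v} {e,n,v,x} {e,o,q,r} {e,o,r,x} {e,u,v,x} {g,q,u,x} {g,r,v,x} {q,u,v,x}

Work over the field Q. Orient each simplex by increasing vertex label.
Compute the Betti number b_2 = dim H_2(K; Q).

n_0=10 n_1=42 n_2=56 n_3=21  [Q]
∂1: piv[de,dg,dn,do,dq,dr,du,dv,dx] rk=9  ker:eg,en,eo,eq,er,eu,ev,ex,gn,go,gq,gr,gu,gv,gx,nq,nu,nv,nx,oq,or,ov,ox,qr,qu,qv,qx,ru,rv,rx,uv,ux,vx
∂2: piv[deg,den,deo,deq,der,dev,dex,dgn,dgq,dgu,dgv,dnv,dnx,doq,dor,dox,dqr,dqu,dqv,dru,dvx,enu,eru,erx,euv,eux,gox,gqx,grv,grx,gux,nqu] rk=32  ker:egn,egq,egv,env,enx,eoq,eor,eox,eqr,eqv,evx,gqu,gqv,gvx,nuv,nvx,oqr,orx,qru,quv,qux,qvx,rvx,uvx
∂3: piv[degn,degq,degv,denv,denx,deoq,deor,deqr,deqv,dgqv,dnvx,doqr,enuv,envx,eorx,euvx,gqux,grvx,quvx] rk=19  ker:egqv,eoqr
b_2=(56−32)−19=5

b_2=5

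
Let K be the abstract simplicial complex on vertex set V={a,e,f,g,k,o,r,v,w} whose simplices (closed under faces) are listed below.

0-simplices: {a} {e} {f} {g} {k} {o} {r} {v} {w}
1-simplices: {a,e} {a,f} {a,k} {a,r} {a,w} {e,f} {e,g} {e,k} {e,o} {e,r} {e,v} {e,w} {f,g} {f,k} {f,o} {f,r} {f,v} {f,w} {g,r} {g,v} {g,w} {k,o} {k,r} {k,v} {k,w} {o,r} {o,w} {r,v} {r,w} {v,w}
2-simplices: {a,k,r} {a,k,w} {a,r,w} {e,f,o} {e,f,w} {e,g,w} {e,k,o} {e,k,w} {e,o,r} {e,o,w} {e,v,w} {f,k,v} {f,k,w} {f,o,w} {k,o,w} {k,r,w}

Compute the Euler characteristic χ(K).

n_0=9 n_1=30 n_2=16
χ=+9−30+16=-5

χ(K)=-5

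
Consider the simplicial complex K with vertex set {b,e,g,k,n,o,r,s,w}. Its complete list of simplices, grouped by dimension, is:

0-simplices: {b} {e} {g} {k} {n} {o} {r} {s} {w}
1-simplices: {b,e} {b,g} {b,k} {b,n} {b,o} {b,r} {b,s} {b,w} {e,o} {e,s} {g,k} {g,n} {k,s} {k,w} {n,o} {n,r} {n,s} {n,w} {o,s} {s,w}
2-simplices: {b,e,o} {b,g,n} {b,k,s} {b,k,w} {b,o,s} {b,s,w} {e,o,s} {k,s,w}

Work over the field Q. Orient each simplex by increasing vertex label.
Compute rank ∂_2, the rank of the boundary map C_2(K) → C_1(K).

rank∂_2=7

n_0=9 n_1=20 n_2=8  [Q]
∂1: piv[be,bg,bk,bn,bo,br,bs,bw] rk=8  ker:eo,es,gk,gn,ks,kw,no,nr,ns,nw,os,sw
∂2: piv[beo,bgn,bks,bkw,bos,bsw,eos] rk=7  ker:ksw
rk∂_2=7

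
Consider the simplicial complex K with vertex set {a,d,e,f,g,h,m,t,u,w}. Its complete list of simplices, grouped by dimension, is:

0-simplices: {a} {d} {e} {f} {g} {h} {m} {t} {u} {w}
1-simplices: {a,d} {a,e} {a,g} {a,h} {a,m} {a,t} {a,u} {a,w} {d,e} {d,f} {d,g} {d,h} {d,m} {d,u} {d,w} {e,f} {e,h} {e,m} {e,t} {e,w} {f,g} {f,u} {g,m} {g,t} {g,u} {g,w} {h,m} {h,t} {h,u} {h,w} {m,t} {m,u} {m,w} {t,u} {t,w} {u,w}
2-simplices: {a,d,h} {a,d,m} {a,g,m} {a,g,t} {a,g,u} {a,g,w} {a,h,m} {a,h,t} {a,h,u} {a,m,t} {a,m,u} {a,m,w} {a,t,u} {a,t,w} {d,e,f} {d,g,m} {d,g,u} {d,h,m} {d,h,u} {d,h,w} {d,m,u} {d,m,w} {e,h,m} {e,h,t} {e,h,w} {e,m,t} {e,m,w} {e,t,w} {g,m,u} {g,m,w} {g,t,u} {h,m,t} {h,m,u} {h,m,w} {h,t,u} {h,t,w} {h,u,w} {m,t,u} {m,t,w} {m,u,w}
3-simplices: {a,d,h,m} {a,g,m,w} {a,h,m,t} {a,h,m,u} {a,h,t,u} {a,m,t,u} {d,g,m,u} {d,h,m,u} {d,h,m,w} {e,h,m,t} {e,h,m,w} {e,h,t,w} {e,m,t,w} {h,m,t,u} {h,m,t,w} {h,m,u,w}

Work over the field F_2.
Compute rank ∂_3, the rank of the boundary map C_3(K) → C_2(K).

n_0=10 n_1=36 n_2=40 n_3=16  [Z2]
∂1: piv[ad,ae,ag,ah,am,at,au,aw,df] rk=9  ker:de,dg,dh,dm,du,dw,ef,eh,em,et,ew,fg,fu,gm,gt,gu,gw,hm,ht,hu,hw,mt,mu,mw,tu,tw,uw
∂2: piv[adh,adm,agm,agt,agu,agw,ahm,aht,ahu,amt,amu,amw,atu,atw,def,dgm,dgu,dhw,dmw,ehm,eht,ehw,huw] rk=23  ker:dhm,dhu,dmu,emt,emw,etw,gmu,gmw,gtu,hmt,hmu,hmw,htu,htw,mtu,mtw,muw
∂3: piv[adhm,agmw,ahmt,ahmu,ahtu,amtu,dgmu,dhmu,dhmw,ehmt,ehmw,ehtw,emtw,hmuw] rk=14  ker:hmtu,hmtw
rk∂_3=14

rank∂_3=14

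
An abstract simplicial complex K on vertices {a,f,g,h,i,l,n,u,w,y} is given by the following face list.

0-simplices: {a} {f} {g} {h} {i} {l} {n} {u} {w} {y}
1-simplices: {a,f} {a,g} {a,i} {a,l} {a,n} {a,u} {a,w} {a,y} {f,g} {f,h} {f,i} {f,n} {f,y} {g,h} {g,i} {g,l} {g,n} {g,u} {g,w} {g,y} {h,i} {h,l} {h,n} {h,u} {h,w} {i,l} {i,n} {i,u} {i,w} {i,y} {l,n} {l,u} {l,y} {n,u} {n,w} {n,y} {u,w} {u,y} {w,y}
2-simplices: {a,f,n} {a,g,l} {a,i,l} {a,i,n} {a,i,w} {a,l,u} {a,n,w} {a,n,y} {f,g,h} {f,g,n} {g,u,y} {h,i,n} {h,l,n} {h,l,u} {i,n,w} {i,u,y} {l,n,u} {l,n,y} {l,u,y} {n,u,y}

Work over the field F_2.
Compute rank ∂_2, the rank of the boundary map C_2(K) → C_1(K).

rank∂_2=18

n_0=10 n_1=39 n_2=20  [Z2]
∂1: piv[af,ag,ai,al,an,au,aw,ay,fh] rk=9  ker:fg,fi,fn,fy,gh,gi,gl,gn,gu,gw,gy,hi,hl,hn,hu,hw,il,in,iu,iw,iy,ln,lu,ly,nu,nw,ny,uw,uy,wy
∂2: piv[afn,agl,ail,ain,aiw,alu,anw,any,fgh,fgn,guy,hin,hln,hlu,iuy,lnu,lny,luy] rk=18  ker:inw,nuy
rk∂_2=18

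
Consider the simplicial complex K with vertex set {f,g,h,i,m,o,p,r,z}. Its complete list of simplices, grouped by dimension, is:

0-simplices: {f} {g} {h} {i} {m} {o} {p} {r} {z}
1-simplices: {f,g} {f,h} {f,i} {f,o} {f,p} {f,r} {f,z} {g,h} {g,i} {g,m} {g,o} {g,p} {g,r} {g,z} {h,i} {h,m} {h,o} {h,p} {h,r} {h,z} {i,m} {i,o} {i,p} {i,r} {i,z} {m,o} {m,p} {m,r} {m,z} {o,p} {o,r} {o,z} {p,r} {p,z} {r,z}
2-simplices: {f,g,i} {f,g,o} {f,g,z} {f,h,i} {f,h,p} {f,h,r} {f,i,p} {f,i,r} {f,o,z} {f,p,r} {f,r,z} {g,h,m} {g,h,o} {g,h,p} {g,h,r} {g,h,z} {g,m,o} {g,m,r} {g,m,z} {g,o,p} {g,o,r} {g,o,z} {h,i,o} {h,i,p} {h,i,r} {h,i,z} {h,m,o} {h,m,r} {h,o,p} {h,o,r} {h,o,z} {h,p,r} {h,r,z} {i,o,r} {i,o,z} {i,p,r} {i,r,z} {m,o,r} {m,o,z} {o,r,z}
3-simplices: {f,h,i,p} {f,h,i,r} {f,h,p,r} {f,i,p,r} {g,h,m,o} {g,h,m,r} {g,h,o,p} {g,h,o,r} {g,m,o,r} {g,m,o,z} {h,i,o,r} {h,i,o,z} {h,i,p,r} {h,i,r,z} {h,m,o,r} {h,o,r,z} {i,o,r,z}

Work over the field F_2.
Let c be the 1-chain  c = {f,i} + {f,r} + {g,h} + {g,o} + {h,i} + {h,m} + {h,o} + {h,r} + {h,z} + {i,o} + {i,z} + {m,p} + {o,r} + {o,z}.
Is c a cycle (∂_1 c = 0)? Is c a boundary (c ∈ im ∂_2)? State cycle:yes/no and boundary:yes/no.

n_0=9 n_1=35 n_2=40 n_3=17  [Z2]
∂1: piv[fg,fh,fi,fo,fp,fr,fz,gm] rk=8  ker:gh,gi,go,gp,gr,gz,hi,hm,ho,hp,hr,hz,im,io,ip,ir,iz,mo,mp,mr,mz,op,or,oz,pr,pz,rz
∂2: piv[fgi,fgo,fgz,fhi,fhp,fhr,fip,fir,foz,fpr,frz,ghm,gho,ghp,ghr,ghz,gmo,gmr,gmz,gop,gor,hio,hiz,hrz] rk=24  ker:goz,hip,hir,hmo,hmr,hop,hor,hoz,hpr,ior,ioz,ipr,irz,mor,moz,orz
∂3: piv[fhip,fhir,fhpr,fipr,ghmo,ghmr,ghop,ghor,gmor,gmoz,hior,hioz,hirz,horz] rk=14  ker:hipr,hmor,iorz
∂1c = {o} + {p} + {r} + {z}

cycle:no boundary:no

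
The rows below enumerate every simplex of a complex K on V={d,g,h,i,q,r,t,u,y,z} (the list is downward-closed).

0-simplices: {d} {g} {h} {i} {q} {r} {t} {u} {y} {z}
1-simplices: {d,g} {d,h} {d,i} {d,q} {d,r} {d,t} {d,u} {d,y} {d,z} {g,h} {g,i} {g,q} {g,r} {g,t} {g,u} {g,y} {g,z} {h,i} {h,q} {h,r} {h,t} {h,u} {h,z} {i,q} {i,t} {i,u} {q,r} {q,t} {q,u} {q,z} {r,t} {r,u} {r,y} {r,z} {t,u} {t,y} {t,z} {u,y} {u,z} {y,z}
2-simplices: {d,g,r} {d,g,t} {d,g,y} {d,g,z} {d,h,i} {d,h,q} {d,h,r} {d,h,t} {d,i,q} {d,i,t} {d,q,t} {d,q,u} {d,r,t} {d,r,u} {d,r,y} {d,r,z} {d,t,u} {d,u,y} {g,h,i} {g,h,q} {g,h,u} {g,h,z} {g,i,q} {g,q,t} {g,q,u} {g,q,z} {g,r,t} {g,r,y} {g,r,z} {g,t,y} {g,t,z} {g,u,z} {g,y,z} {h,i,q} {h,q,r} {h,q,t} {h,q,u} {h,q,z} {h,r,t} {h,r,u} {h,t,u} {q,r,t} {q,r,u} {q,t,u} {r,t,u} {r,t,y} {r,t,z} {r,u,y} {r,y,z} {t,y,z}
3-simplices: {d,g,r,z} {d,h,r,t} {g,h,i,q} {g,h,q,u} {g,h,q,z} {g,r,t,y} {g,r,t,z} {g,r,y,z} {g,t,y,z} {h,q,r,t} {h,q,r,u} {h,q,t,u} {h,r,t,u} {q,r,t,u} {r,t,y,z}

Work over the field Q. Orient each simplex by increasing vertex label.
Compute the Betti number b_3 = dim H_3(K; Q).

n_0=10 n_1=40 n_2=50 n_3=15  [Q]
∂1: piv[dg,dh,di,dq,dr,dt,du,dy,dz] rk=9  ker:gh,gi,gq,gr,gt,gu,gy,gz,hi,hq,hr,ht,hu,hz,iq,it,iu,qr,qt,qu,qz,rt,ru,ry,rz,tu,ty,tz,uy,uz,yz
∂2: piv[dgr,dgt,dgy,dgz,dhi,dhq,dhr,dht,diq,dit,dqt,dqu,drt,dru,dry,drz,dtu,duy,ghi,ghq,ghu,ghz,gqt,gqu,gqz,gty,gtz,guz,gyz,hqr] rk=30  ker:giq,grt,gry,grz,hiq,hqt,hqu,hqz,hrt,hru,htu,qrt,qru,qtu,rtu,rty,rtz,ruy,ryz,tyz
∂3: piv[dgrz,dhrt,ghiq,ghqu,ghqz,grty,grtz,gryz,gtyz,hqrt,hqru,hqtu,hrtu] rk=13  ker:qrtu,rtyz
b_3=(15−13)−0=2

b_3=2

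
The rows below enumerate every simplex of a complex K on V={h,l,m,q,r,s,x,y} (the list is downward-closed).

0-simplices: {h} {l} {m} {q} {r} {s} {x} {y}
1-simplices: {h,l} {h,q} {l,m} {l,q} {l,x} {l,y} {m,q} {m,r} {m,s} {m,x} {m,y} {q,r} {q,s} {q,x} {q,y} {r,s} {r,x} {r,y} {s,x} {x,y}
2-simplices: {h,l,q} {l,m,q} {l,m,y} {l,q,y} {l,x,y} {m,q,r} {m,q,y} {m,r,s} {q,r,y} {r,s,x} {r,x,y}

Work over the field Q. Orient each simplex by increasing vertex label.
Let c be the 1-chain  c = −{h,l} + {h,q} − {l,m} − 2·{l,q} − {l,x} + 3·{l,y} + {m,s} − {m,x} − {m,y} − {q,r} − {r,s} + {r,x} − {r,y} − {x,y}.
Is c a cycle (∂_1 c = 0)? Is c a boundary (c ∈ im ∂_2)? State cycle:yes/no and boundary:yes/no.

n_0=8 n_1=20 n_2=11  [Q]
∂1: piv[hl,hq,lm,lx,ly,mr,ms] rk=7  ker:lq,mq,mx,my,qr,qs,qx,qy,rs,rx,ry,sx,xy
∂2: piv[hlq,lmq,lmy,lqy,lxy,mqr,mrs,qry,rsx,rxy] rk=10  ker:mqy
∂1c = 0
c vs im∂2: residual ≠ 0 ⇒ not boundary

cycle:yes boundary:no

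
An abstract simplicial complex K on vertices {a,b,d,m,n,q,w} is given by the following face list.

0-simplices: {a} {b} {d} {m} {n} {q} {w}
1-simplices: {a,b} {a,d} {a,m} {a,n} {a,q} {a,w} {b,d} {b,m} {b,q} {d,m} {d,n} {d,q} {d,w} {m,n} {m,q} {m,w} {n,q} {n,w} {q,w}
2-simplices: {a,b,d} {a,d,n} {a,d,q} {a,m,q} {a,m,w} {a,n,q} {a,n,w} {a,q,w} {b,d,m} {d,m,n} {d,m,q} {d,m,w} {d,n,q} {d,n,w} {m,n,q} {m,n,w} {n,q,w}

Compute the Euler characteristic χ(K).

n_0=7 n_1=19 n_2=17
χ=+7−19+17=5

χ(K)=5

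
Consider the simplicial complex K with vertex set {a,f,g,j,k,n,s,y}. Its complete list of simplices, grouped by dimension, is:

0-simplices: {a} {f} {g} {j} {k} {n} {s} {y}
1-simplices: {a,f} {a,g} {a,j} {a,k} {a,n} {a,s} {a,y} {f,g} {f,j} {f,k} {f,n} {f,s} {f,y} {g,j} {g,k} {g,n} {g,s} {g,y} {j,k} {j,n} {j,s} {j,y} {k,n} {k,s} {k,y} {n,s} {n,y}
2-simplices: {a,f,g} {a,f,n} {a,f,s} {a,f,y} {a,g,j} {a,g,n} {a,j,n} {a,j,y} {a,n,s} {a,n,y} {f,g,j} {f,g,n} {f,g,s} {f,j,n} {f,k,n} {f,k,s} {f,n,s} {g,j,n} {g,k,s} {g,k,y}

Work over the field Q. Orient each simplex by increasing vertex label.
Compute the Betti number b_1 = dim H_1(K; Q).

b_1=4

n_0=8 n_1=27 n_2=20  [Q]
∂1: piv[af,ag,aj,ak,an,as,ay] rk=7  ker:fg,fj,fk,fn,fs,fy,gj,gk,gn,gs,gy,jk,jn,js,jy,kn,ks,ky,ns,ny
∂2: piv[afg,afn,afs,afy,agj,agn,ajn,ajy,ans,any,fgj,fgs,fkn,fks,gks,gky] rk=16  ker:fgn,fjn,fns,gjn
b_1=(27−7)−16=4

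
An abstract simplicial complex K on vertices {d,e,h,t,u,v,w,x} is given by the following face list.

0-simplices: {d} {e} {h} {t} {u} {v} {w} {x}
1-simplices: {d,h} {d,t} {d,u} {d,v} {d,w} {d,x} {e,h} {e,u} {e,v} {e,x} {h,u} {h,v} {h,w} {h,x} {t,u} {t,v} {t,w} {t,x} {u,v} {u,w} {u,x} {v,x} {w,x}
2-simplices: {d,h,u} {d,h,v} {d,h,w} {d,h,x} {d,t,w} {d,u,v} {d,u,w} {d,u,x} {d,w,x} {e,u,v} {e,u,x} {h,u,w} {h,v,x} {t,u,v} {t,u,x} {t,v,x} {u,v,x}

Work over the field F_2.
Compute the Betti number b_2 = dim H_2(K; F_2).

n_0=8 n_1=23 n_2=17  [Z2]
∂1: piv[dh,dt,du,dv,dw,dx,eh] rk=7  ker:eu,ev,ex,hu,hv,hw,hx,tu,tv,tw,tx,uv,uw,ux,vx,wx
∂2: piv[dhu,dhv,dhw,dhx,dtw,duv,duw,dux,dwx,euv,eux,hvx,tuv,tux] rk=14  ker:huw,tvx,uvx
b_2=(17−14)−0=3

b_2=3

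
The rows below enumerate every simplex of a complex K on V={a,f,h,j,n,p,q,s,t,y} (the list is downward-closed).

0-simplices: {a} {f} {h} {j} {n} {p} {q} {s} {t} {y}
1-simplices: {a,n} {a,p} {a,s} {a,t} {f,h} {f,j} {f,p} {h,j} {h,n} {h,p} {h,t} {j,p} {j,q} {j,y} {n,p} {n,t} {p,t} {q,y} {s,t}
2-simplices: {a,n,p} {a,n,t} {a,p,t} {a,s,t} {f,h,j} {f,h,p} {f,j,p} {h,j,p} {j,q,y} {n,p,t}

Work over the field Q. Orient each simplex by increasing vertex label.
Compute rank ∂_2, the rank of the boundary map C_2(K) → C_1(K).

n_0=10 n_1=19 n_2=10  [Q]
∂1: piv[an,ap,as,at,fh,fj,fp,jq,jy] rk=9  ker:hj,hn,hp,ht,jp,np,nt,pt,qy,st
∂2: piv[anp,ant,apt,ast,fhj,fhp,fjp,jqy] rk=8  ker:hjp,npt
rk∂_2=8

rank∂_2=8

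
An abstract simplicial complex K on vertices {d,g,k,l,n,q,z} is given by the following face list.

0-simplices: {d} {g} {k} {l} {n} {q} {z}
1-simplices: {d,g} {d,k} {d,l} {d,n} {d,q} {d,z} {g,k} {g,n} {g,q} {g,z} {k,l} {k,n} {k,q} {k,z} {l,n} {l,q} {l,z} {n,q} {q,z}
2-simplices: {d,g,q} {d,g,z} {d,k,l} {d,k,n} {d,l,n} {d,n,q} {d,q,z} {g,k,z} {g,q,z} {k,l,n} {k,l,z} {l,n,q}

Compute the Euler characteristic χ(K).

n_0=7 n_1=19 n_2=12
χ=+7−19+12=0

χ(K)=0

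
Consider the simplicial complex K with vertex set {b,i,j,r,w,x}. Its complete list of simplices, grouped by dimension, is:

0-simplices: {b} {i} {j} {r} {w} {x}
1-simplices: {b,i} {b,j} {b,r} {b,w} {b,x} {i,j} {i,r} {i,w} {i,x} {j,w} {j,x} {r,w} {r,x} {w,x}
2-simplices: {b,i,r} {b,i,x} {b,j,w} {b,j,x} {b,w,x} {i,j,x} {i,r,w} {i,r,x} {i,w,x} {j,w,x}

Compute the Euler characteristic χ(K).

χ(K)=2

n_0=6 n_1=14 n_2=10
χ=+6−14+10=2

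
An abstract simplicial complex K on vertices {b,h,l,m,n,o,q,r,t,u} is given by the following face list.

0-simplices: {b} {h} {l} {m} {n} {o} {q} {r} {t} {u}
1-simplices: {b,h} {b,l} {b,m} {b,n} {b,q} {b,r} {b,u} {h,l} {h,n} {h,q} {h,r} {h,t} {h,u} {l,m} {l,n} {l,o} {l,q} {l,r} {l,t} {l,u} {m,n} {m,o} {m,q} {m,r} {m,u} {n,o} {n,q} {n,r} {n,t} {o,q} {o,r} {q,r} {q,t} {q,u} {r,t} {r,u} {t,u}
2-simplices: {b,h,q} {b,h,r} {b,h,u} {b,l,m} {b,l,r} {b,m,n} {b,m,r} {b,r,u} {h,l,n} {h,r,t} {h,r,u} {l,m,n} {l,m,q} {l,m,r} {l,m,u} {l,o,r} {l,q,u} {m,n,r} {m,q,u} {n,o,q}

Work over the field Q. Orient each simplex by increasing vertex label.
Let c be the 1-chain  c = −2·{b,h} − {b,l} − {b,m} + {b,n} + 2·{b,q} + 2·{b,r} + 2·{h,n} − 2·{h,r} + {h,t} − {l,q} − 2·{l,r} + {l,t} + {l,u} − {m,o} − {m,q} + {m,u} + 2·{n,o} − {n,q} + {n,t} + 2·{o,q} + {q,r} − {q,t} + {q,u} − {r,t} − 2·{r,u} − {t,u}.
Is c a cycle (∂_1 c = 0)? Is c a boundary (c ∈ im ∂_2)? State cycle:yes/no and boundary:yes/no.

cycle:no boundary:no

n_0=10 n_1=37 n_2=20  [Q]
∂1: piv[bh,bl,bm,bn,bq,br,bu,ht,lo] rk=9  ker:hl,hn,hq,hr,hu,lm,ln,lq,lr,lt,lu,mn,mo,mq,mr,mu,no,nq,nr,nt,oq,or,qr,qt,qu,rt,ru,tu
∂2: piv[bhq,bhr,bhu,blm,blr,bmn,bmr,bru,hln,hrt,lmn,lmq,lmu,lor,lqu,mnr,noq] rk=17  ker:hru,lmr,mqu
∂1c = −{b} − 3·{h} + {n} − {o} + 2·{r} + 2·{t}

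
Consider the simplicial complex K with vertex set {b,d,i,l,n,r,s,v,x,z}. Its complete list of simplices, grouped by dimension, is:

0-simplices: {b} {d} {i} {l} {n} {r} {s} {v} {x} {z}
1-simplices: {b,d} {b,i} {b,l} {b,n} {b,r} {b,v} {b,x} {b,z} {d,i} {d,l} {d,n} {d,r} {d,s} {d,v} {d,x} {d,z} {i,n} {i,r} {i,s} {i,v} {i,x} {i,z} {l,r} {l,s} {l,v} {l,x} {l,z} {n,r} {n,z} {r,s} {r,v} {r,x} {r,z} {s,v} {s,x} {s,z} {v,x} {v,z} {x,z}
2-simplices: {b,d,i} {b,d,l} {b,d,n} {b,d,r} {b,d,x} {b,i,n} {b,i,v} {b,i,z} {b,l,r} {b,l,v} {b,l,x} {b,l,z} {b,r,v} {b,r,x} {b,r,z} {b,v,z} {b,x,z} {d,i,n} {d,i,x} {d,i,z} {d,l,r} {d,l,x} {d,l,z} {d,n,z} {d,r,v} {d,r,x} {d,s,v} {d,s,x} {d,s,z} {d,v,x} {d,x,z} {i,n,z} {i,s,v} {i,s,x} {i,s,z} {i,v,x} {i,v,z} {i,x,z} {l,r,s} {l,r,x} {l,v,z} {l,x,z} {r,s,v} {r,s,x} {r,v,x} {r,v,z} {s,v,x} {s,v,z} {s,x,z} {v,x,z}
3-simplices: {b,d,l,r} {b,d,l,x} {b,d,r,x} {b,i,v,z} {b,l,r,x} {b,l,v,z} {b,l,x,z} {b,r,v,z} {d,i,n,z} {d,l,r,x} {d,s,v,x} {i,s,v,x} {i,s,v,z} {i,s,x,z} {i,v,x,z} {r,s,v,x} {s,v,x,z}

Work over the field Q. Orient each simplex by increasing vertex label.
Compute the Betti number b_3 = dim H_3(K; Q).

n_0=10 n_1=39 n_2=50 n_3=17  [Q]
∂1: piv[bd,bi,bl,bn,br,bv,bx,bz,ds] rk=9  ker:di,dl,dn,dr,dv,dx,dz,in,ir,is,iv,ix,iz,lr,ls,lv,lx,lz,nr,nz,rs,rv,rx,rz,sv,sx,sz,vx,vz,xz
∂2: piv[bdi,bdl,bdn,bdr,bdx,bin,biv,biz,blr,blv,blx,blz,brv,brx,brz,bvz,bxz,dix,diz,dnz,drv,dsv,dsx,dsz,dvx,isv,lrs,rsv] rk=28  ker:din,dlr,dlx,dlz,drx,dxz,inz,isx,isz,ivx,ivz,ixz,lrx,lvz,lxz,rsx,rvx,rvz,svx,svz,sxz,vxz
∂3: piv[bdlr,bdlx,bdrx,bivz,blrx,blvz,blxz,brvz,dinz,dsvx,isvx,isvz,isxz,ivxz,rsvx] rk=15  ker:dlrx,svxz
b_3=(17−15)−0=2

b_3=2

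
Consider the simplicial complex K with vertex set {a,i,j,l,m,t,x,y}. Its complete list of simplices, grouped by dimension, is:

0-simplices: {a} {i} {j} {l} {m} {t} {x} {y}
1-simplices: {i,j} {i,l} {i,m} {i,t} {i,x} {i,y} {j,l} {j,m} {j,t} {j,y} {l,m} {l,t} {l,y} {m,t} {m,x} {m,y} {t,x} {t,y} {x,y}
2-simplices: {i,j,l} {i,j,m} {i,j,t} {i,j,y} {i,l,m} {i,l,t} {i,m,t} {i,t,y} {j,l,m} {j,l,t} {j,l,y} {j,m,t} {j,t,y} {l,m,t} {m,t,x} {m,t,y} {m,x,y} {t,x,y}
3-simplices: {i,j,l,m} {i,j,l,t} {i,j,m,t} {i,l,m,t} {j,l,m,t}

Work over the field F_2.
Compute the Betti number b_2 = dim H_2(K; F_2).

n_0=8 n_1=19 n_2=18 n_3=5  [Z2]
∂1: piv[ij,il,im,it,ix,iy] rk=6  ker:jl,jm,jt,jy,lm,lt,ly,mt,mx,my,tx,ty,xy
∂2: piv[ijl,ijm,ijt,ijy,ilm,ilt,imt,ity,jly,mtx,mty,mxy] rk=12  ker:jlm,jlt,jmt,jty,lmt,txy
∂3: piv[ijlm,ijlt,ijmt,ilmt] rk=4  ker:jlmt
b_2=(18−12)−4=2

b_2=2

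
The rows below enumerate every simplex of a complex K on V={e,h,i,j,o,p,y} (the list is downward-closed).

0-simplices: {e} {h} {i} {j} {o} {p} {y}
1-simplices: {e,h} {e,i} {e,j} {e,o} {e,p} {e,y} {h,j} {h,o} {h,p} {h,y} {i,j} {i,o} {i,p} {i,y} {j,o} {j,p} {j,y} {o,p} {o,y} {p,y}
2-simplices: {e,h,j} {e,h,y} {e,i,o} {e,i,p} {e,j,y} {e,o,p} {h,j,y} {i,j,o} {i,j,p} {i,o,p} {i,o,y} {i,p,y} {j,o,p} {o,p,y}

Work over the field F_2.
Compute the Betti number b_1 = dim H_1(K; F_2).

n_0=7 n_1=20 n_2=14  [Z2]
∂1: piv[eh,ei,ej,eo,ep,ey] rk=6  ker:hj,ho,hp,hy,ij,io,ip,iy,jo,jp,jy,op,oy,py
∂2: piv[ehj,ehy,eio,eip,ejy,eop,ijo,ijp,ioy,ipy] rk=10  ker:hjy,iop,jop,opy
b_1=(20−6)−10=4

b_1=4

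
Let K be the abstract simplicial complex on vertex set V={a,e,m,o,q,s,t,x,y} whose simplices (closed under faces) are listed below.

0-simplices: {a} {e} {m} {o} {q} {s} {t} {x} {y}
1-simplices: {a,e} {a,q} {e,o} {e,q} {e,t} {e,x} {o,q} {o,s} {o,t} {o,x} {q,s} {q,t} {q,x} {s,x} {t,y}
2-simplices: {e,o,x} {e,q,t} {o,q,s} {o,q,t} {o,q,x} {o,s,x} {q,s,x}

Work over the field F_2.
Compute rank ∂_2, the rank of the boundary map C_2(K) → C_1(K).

rank∂_2=6

n_0=9 n_1=15 n_2=7  [Z2]
∂1: piv[ae,aq,eo,et,ex,os,ty] rk=7  ker:eq,oq,ot,ox,qs,qt,qx,sx
∂2: piv[eox,eqt,oqs,oqt,oqx,osx] rk=6  ker:qsx
rk∂_2=6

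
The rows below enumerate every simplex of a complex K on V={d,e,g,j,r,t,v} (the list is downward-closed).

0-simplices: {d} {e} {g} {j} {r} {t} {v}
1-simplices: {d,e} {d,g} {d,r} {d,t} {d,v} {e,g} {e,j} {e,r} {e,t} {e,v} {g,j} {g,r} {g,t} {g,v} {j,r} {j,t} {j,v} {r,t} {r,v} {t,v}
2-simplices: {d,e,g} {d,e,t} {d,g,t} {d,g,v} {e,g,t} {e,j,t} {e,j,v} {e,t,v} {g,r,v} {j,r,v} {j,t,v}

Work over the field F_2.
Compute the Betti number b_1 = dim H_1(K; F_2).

n_0=7 n_1=20 n_2=11  [Z2]
∂1: piv[de,dg,dr,dt,dv,ej] rk=6  ker:eg,er,et,ev,gj,gr,gt,gv,jr,jt,jv,rt,rv,tv
∂2: piv[deg,det,dgt,dgv,ejt,ejv,etv,grv,jrv] rk=9  ker:egt,jtv
b_1=(20−6)−9=5

b_1=5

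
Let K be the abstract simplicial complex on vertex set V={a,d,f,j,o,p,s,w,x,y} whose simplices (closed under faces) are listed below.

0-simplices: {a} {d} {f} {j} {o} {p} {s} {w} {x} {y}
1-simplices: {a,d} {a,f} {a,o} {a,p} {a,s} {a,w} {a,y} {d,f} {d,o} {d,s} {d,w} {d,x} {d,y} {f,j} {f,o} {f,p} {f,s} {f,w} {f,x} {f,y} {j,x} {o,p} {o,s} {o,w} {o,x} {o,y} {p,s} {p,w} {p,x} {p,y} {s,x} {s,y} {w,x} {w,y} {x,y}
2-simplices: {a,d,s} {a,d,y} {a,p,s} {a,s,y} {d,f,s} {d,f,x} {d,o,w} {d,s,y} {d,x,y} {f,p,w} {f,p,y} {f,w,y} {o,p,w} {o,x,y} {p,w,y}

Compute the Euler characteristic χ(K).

n_0=10 n_1=35 n_2=15
χ=+10−35+15=-10

χ(K)=-10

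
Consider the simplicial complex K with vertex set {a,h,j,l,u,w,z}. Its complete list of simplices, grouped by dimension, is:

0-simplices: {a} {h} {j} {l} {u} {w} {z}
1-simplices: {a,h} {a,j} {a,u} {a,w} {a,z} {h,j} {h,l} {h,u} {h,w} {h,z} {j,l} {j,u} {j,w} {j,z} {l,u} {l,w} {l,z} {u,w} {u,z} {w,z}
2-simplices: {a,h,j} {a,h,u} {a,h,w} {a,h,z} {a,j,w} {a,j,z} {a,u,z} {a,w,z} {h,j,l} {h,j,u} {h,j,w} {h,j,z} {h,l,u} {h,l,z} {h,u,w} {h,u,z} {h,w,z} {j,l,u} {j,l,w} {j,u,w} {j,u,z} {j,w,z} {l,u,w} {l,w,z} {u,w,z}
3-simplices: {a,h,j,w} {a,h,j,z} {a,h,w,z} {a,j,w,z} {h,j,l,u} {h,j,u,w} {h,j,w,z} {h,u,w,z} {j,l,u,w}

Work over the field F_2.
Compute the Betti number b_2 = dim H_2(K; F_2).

b_2=3

n_0=7 n_1=20 n_2=25 n_3=9  [Z2]
∂1: piv[ah,aj,au,aw,az,hl] rk=6  ker:hj,hu,hw,hz,jl,ju,jw,jz,lu,lw,lz,uw,uz,wz
∂2: piv[ahj,ahu,ahw,ahz,ajw,ajz,auz,awz,hjl,hju,hlu,hlz,huw,jlw] rk=14  ker:hjw,hjz,huz,hwz,jlu,juw,juz,jwz,luw,lwz,uwz
∂3: piv[ahjw,ahjz,ahwz,ajwz,hjlu,hjuw,huwz,jluw] rk=8  ker:hjwz
b_2=(25−14)−8=3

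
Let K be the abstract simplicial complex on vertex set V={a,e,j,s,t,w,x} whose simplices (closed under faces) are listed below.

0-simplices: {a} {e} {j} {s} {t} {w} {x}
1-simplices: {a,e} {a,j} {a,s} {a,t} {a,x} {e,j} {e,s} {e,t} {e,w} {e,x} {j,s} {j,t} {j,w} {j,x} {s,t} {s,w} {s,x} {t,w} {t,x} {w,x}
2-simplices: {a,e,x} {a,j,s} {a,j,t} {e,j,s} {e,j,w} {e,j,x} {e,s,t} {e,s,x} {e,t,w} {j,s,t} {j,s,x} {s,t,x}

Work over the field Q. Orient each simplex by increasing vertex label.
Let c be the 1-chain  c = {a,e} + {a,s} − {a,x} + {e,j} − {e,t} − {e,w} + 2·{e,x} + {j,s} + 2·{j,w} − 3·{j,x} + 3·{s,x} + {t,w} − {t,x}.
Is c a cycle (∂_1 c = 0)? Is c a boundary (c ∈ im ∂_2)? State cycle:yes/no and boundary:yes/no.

cycle:no boundary:no

n_0=7 n_1=20 n_2=12  [Q]
∂1: piv[ae,aj,as,at,ax,ew] rk=6  ker:ej,es,et,ex,js,jt,jw,jx,st,sw,sx,tw,tx,wx
∂2: piv[aex,ajs,ajt,ejs,ejw,ejx,est,esx,etw,jst,stx] rk=11  ker:jsx
∂1c = −{a} + {j} − {s} − {t} + 2·{w}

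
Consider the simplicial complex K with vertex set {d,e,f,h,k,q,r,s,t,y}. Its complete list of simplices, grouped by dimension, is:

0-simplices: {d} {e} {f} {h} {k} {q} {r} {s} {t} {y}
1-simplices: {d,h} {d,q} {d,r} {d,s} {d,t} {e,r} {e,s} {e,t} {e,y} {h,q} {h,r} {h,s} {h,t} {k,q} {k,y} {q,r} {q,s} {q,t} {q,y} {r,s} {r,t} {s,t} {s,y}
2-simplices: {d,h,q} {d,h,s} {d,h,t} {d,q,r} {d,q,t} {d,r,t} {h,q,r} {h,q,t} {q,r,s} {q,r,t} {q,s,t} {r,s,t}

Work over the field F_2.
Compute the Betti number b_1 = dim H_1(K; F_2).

b_1=6

n_0=10 n_1=23 n_2=12  [Z2]
∂1: piv[dh,dq,dr,ds,dt,er,ey,kq] rk=8  ker:es,et,hq,hr,hs,ht,ky,qr,qs,qt,qy,rs,rt,st,sy
∂2: piv[dhq,dhs,dht,dqr,dqt,drt,hqr,qrs,qst] rk=9  ker:hqt,qrt,rst
b_1=(23−8)−9=6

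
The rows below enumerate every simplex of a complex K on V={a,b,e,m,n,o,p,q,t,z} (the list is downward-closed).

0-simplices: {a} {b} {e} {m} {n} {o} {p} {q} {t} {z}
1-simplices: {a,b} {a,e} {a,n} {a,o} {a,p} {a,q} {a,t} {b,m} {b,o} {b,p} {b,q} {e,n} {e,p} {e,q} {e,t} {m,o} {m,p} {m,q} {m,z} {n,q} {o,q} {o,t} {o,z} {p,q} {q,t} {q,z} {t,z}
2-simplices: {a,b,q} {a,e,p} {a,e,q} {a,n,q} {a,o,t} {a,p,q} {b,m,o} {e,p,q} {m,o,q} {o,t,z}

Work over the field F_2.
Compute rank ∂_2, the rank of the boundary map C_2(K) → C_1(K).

rank∂_2=9

n_0=10 n_1=27 n_2=10  [Z2]
∂1: piv[ab,ae,an,ao,ap,aq,at,bm,mz] rk=9  ker:bo,bp,bq,en,ep,eq,et,mo,mp,mq,nq,oq,ot,oz,pq,qt,qz,tz
∂2: piv[abq,aep,aeq,anq,aot,apq,bmo,moq,otz] rk=9  ker:epq
rk∂_2=9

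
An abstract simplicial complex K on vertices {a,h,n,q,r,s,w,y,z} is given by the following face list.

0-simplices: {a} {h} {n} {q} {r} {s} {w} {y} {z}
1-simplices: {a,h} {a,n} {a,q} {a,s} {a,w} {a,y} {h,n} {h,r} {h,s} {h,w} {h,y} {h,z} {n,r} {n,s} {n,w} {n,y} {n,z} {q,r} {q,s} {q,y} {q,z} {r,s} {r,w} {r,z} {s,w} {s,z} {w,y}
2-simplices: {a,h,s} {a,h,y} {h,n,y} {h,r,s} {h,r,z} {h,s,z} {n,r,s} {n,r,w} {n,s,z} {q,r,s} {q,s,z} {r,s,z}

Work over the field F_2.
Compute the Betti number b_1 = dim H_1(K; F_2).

b_1=8

n_0=9 n_1=27 n_2=12  [Z2]
∂1: piv[ah,an,aq,as,aw,ay,hr,hz] rk=8  ker:hn,hs,hw,hy,nr,ns,nw,ny,nz,qr,qs,qy,qz,rs,rw,rz,sw,sz,wy
∂2: piv[ahs,ahy,hny,hrs,hrz,hsz,nrs,nrw,nsz,qrs,qsz] rk=11  ker:rsz
b_1=(27−8)−11=8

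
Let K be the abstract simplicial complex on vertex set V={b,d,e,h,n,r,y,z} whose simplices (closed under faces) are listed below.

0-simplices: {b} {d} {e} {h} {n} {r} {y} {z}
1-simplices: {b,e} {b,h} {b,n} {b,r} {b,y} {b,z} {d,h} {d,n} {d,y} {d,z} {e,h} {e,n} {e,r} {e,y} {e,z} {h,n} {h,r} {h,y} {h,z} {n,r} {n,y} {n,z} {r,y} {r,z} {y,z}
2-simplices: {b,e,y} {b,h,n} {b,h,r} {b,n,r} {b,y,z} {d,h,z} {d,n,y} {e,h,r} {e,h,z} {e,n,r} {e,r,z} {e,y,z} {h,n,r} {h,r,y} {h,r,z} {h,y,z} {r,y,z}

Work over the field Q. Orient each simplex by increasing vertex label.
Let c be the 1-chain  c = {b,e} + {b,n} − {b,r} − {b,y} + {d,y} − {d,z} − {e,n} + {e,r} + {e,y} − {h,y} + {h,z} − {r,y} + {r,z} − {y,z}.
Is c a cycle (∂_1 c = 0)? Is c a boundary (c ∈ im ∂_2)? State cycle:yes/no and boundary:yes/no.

n_0=8 n_1=25 n_2=17  [Q]
∂1: piv[be,bh,bn,br,by,bz,dh] rk=7  ker:dn,dy,dz,eh,en,er,ey,ez,hn,hr,hy,hz,nr,ny,nz,ry,rz,yz
∂2: piv[bey,bhn,bhr,bnr,byz,dhz,dny,ehr,ehz,enr,erz,eyz,hry,hyz] rk=14  ker:hnr,hrz,ryz
∂1c = 0
c vs im∂2: residual ≠ 0 ⇒ not boundary

cycle:yes boundary:no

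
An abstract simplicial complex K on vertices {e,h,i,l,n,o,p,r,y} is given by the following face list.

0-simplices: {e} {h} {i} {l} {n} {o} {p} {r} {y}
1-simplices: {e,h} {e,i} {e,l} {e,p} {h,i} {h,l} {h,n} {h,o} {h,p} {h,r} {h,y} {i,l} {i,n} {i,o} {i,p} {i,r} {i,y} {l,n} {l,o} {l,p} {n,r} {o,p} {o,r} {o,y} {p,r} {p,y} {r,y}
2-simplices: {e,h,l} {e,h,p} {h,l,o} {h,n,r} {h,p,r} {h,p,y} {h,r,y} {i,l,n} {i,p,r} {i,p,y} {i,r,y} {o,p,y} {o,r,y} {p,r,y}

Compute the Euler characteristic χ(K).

n_0=9 n_1=27 n_2=14
χ=+9−27+14=-4

χ(K)=-4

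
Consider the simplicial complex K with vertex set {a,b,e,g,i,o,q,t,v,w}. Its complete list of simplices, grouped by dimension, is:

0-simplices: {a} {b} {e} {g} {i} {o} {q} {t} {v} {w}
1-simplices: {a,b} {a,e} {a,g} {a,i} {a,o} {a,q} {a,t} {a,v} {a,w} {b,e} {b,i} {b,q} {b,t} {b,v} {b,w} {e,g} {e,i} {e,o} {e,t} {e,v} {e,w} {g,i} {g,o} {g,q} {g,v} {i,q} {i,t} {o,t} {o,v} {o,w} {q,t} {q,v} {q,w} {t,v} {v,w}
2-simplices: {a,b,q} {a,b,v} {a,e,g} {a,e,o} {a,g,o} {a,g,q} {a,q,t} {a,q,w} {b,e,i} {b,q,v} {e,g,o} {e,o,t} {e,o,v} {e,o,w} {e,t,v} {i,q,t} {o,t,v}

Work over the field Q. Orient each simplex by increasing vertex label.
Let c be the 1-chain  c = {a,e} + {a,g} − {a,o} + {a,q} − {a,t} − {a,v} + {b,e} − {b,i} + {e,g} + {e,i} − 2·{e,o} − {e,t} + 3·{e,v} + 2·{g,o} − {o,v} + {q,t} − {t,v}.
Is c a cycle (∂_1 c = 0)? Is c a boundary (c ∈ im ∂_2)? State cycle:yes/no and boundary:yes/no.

n_0=10 n_1=35 n_2=17  [Q]
∂1: piv[ab,ae,ag,ai,ao,aq,at,av,aw] rk=9  ker:be,bi,bq,bt,bv,bw,eg,ei,eo,et,ev,ew,gi,go,gq,gv,iq,it,ot,ov,ow,qt,qv,qw,tv,vw
∂2: piv[abq,abv,aeg,aeo,ago,agq,aqt,aqw,bei,bqv,eot,eov,eow,etv,iqt] rk=15  ker:ego,otv
∂1c = 0
c vs im∂2: residual ≠ 0 ⇒ not boundary

cycle:yes boundary:no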